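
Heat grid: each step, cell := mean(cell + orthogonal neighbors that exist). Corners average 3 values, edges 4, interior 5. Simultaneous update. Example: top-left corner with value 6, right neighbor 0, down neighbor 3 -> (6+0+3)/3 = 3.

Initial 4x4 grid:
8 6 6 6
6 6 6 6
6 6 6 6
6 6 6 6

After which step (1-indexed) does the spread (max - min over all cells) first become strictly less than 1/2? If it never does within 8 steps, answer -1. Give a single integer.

Step 1: max=20/3, min=6, spread=2/3
Step 2: max=59/9, min=6, spread=5/9
Step 3: max=689/108, min=6, spread=41/108
  -> spread < 1/2 first at step 3
Step 4: max=20483/3240, min=6, spread=1043/3240
Step 5: max=608753/97200, min=6, spread=25553/97200
Step 6: max=18167459/2916000, min=54079/9000, spread=645863/2916000
Step 7: max=542521691/87480000, min=360971/60000, spread=16225973/87480000
Step 8: max=16223877983/2624400000, min=162701/27000, spread=409340783/2624400000

Answer: 3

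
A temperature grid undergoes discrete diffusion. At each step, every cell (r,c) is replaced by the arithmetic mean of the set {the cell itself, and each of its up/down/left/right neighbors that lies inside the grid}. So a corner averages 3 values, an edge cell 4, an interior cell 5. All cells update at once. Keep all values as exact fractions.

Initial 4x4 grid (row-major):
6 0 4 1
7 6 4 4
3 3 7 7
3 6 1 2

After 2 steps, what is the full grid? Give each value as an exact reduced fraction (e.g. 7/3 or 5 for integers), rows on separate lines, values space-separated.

After step 1:
  13/3 4 9/4 3
  11/2 4 5 4
  4 5 22/5 5
  4 13/4 4 10/3
After step 2:
  83/18 175/48 57/16 37/12
  107/24 47/10 393/100 17/4
  37/8 413/100 117/25 251/60
  15/4 65/16 899/240 37/9

Answer: 83/18 175/48 57/16 37/12
107/24 47/10 393/100 17/4
37/8 413/100 117/25 251/60
15/4 65/16 899/240 37/9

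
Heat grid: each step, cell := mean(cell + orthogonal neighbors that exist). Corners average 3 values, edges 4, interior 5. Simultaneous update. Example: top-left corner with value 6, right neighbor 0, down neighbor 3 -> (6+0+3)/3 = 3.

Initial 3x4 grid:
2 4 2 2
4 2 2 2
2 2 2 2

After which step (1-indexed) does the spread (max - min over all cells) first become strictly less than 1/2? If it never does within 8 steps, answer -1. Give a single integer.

Step 1: max=10/3, min=2, spread=4/3
Step 2: max=113/40, min=2, spread=33/40
Step 3: max=3019/1080, min=2, spread=859/1080
Step 4: max=171203/64800, min=1879/900, spread=7183/12960
Step 5: max=10115077/3888000, min=114211/54000, spread=378377/777600
  -> spread < 1/2 first at step 5
Step 6: max=592221623/233280000, min=1169789/540000, spread=3474911/9331200
Step 7: max=35076400357/13996800000, min=106653989/48600000, spread=174402061/559872000
Step 8: max=2076900566063/839808000000, min=12975816727/5832000000, spread=1667063659/6718464000

Answer: 5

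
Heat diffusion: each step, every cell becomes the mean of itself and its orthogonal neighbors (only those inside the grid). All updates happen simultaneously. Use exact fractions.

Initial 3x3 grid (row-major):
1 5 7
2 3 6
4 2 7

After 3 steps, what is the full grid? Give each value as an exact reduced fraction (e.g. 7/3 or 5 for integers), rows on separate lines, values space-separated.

After step 1:
  8/3 4 6
  5/2 18/5 23/4
  8/3 4 5
After step 2:
  55/18 61/15 21/4
  343/120 397/100 407/80
  55/18 229/60 59/12
After step 3:
  3593/1080 3677/900 3457/720
  23291/7200 23759/6000 23069/4800
  3503/1080 14183/3600 3317/720

Answer: 3593/1080 3677/900 3457/720
23291/7200 23759/6000 23069/4800
3503/1080 14183/3600 3317/720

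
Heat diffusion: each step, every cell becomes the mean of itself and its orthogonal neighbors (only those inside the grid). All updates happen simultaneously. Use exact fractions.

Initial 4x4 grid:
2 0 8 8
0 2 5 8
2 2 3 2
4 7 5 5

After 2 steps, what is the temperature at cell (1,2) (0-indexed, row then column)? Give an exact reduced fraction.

Step 1: cell (1,2) = 26/5
Step 2: cell (1,2) = 107/25
Full grid after step 2:
  31/18 643/240 429/80 19/3
  179/120 147/50 107/25 469/80
  331/120 149/50 213/50 353/80
  65/18 511/120 169/40 9/2

Answer: 107/25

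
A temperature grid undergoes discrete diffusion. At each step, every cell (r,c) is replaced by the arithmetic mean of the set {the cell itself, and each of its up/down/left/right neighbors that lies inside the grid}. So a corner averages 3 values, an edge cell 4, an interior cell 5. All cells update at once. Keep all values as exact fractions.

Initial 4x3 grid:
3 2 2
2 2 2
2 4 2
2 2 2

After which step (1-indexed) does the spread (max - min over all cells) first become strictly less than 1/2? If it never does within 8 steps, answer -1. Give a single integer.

Answer: 2

Derivation:
Step 1: max=5/2, min=2, spread=1/2
Step 2: max=123/50, min=25/12, spread=113/300
  -> spread < 1/2 first at step 2
Step 3: max=5671/2400, min=1573/720, spread=1283/7200
Step 4: max=12569/5400, min=31679/14400, spread=1103/8640
Step 5: max=5009929/2160000, min=5792663/2592000, spread=1096259/12960000
Step 6: max=179911721/77760000, min=348722717/155520000, spread=444029/6220800
Step 7: max=10756148839/4665600000, min=779365789/345600000, spread=3755371/74649600
Step 8: max=644682843101/279936000000, min=1265318384077/559872000000, spread=64126139/1492992000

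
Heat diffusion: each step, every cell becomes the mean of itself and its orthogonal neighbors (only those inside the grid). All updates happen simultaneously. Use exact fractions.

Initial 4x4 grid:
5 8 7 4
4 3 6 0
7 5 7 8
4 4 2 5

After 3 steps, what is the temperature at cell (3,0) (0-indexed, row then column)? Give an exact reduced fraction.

Answer: 851/180

Derivation:
Step 1: cell (3,0) = 5
Step 2: cell (3,0) = 55/12
Step 3: cell (3,0) = 851/180
Full grid after step 3:
  11707/2160 3829/720 18737/3600 5153/1080
  7427/1440 31381/6000 14891/3000 1097/225
  787/160 2463/500 9959/2000 241/50
  851/180 2263/480 11483/2400 3497/720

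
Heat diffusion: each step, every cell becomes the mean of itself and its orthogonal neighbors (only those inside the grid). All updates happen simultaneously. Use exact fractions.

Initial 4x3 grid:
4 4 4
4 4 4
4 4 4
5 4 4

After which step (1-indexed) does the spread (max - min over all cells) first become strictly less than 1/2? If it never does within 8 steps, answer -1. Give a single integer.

Step 1: max=13/3, min=4, spread=1/3
  -> spread < 1/2 first at step 1
Step 2: max=77/18, min=4, spread=5/18
Step 3: max=905/216, min=4, spread=41/216
Step 4: max=107897/25920, min=4, spread=4217/25920
Step 5: max=6429949/1555200, min=28879/7200, spread=38417/311040
Step 6: max=384448211/93312000, min=578597/144000, spread=1903471/18662400
Step 7: max=22995869089/5598720000, min=17395759/4320000, spread=18038617/223948800
Step 8: max=1376960982851/335923200000, min=1568126759/388800000, spread=883978523/13436928000

Answer: 1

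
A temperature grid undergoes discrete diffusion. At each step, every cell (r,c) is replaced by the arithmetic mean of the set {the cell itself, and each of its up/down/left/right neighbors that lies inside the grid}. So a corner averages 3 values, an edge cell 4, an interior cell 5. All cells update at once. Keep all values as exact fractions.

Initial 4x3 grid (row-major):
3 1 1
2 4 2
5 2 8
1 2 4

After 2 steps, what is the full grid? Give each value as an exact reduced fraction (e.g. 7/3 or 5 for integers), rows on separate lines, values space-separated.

After step 1:
  2 9/4 4/3
  7/2 11/5 15/4
  5/2 21/5 4
  8/3 9/4 14/3
After step 2:
  31/12 467/240 22/9
  51/20 159/50 677/240
  193/60 303/100 997/240
  89/36 827/240 131/36

Answer: 31/12 467/240 22/9
51/20 159/50 677/240
193/60 303/100 997/240
89/36 827/240 131/36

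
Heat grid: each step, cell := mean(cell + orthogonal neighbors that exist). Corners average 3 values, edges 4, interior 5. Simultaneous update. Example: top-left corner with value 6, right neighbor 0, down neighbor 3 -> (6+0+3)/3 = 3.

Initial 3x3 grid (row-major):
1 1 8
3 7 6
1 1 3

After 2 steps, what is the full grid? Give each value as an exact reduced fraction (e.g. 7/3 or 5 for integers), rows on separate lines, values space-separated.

Answer: 107/36 871/240 61/12
149/60 397/100 269/60
23/9 29/10 37/9

Derivation:
After step 1:
  5/3 17/4 5
  3 18/5 6
  5/3 3 10/3
After step 2:
  107/36 871/240 61/12
  149/60 397/100 269/60
  23/9 29/10 37/9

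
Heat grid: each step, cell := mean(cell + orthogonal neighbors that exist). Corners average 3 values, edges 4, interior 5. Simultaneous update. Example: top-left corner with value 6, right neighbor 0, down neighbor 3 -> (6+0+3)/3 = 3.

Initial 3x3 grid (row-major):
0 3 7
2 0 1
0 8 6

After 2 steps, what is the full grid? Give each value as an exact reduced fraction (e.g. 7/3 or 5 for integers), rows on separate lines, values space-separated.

After step 1:
  5/3 5/2 11/3
  1/2 14/5 7/2
  10/3 7/2 5
After step 2:
  14/9 319/120 29/9
  83/40 64/25 449/120
  22/9 439/120 4

Answer: 14/9 319/120 29/9
83/40 64/25 449/120
22/9 439/120 4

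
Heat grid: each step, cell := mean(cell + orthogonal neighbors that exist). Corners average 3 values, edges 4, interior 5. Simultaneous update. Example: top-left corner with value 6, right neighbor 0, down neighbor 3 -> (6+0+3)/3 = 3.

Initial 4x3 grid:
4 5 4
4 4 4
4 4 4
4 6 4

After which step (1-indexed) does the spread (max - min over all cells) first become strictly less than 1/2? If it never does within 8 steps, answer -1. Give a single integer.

Step 1: max=14/3, min=4, spread=2/3
Step 2: max=547/120, min=62/15, spread=17/40
  -> spread < 1/2 first at step 2
Step 3: max=4757/1080, min=25123/6000, spread=11743/54000
Step 4: max=1889419/432000, min=3629083/864000, spread=29951/172800
Step 5: max=112404041/25920000, min=32683853/7776000, spread=10373593/77760000
Step 6: max=6724708819/1555200000, min=13088648563/3110400000, spread=14430763/124416000
Step 7: max=402168730721/93312000000, min=786855697817/186624000000, spread=139854109/1492992000
Step 8: max=24083928862939/5598720000000, min=47278539781003/11197440000000, spread=7114543559/89579520000

Answer: 2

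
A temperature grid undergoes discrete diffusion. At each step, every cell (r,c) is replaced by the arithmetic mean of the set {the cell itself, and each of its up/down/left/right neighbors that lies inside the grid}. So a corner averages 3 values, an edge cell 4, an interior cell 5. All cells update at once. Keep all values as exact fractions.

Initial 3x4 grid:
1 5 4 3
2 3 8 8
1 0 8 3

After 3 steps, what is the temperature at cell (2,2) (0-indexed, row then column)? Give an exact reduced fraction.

Answer: 33653/7200

Derivation:
Step 1: cell (2,2) = 19/4
Step 2: cell (2,2) = 1217/240
Step 3: cell (2,2) = 33653/7200
Full grid after step 3:
  1519/540 26293/7200 11201/2400 421/80
  37031/14400 21049/6000 14557/3000 38633/7200
  871/360 2727/800 33653/7200 11777/2160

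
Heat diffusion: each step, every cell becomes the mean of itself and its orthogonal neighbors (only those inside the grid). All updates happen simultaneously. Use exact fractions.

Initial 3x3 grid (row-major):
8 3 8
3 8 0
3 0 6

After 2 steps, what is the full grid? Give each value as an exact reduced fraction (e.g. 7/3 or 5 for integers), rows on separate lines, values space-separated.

After step 1:
  14/3 27/4 11/3
  11/2 14/5 11/2
  2 17/4 2
After step 2:
  203/36 1073/240 191/36
  449/120 124/25 419/120
  47/12 221/80 47/12

Answer: 203/36 1073/240 191/36
449/120 124/25 419/120
47/12 221/80 47/12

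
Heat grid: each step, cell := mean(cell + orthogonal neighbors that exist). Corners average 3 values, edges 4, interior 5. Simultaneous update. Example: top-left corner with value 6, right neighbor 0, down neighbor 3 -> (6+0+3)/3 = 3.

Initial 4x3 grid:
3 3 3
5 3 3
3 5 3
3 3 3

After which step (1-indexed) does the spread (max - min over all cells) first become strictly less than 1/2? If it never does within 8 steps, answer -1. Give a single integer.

Answer: 3

Derivation:
Step 1: max=4, min=3, spread=1
Step 2: max=449/120, min=3, spread=89/120
Step 3: max=4307/1200, min=1289/400, spread=11/30
  -> spread < 1/2 first at step 3
Step 4: max=379547/108000, min=35017/10800, spread=29377/108000
Step 5: max=469171/135000, min=894517/270000, spread=1753/10800
Step 6: max=9907807/2880000, min=64658041/19440000, spread=71029/622080
Step 7: max=6670716229/1944000000, min=3908223619/1166400000, spread=7359853/91125000
Step 8: max=35458144567/10368000000, min=78353335807/23328000000, spread=45679663/746496000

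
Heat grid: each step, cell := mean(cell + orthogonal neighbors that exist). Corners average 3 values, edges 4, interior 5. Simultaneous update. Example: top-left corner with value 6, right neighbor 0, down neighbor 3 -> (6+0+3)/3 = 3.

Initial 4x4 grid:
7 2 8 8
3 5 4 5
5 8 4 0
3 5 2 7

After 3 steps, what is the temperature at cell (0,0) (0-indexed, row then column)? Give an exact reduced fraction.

Answer: 3413/720

Derivation:
Step 1: cell (0,0) = 4
Step 2: cell (0,0) = 29/6
Step 3: cell (0,0) = 3413/720
Full grid after step 3:
  3413/720 247/48 6247/1200 3959/720
  2321/480 9443/2000 10057/2000 11399/2400
  33239/7200 28469/6000 8509/2000 10319/2400
  10139/2160 15877/3600 5087/1200 2747/720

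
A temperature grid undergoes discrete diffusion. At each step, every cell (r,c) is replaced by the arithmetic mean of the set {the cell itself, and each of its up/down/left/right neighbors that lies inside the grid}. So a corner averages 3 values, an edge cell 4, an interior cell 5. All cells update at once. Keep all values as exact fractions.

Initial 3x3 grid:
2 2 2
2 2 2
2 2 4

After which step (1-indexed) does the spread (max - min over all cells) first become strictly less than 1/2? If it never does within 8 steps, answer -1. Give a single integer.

Step 1: max=8/3, min=2, spread=2/3
Step 2: max=23/9, min=2, spread=5/9
Step 3: max=257/108, min=2, spread=41/108
  -> spread < 1/2 first at step 3
Step 4: max=15091/6480, min=371/180, spread=347/1296
Step 5: max=884537/388800, min=3757/1800, spread=2921/15552
Step 6: max=52484539/23328000, min=457483/216000, spread=24611/186624
Step 7: max=3118082033/1399680000, min=10376741/4860000, spread=207329/2239488
Step 8: max=185991552451/83980800000, min=557201599/259200000, spread=1746635/26873856

Answer: 3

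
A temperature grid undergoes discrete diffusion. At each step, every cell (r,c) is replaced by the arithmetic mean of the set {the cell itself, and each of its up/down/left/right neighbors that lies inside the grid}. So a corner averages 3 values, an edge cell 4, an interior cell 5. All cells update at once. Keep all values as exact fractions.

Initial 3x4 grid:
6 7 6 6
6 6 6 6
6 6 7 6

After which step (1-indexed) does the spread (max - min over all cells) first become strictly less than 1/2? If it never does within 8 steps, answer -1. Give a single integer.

Step 1: max=19/3, min=6, spread=1/3
  -> spread < 1/2 first at step 1
Step 2: max=751/120, min=73/12, spread=7/40
Step 3: max=22327/3600, min=2207/360, spread=257/3600
Step 4: max=334217/54000, min=7381/1200, spread=259/6750
Step 5: max=10012739/1620000, min=62399/10125, spread=3211/180000
Step 6: max=75054197/12150000, min=59955881/9720000, spread=437383/48600000
Step 7: max=18007839067/2916000000, min=1199677043/194400000, spread=6341711/1458000000
Step 8: max=540163425439/87480000000, min=215989905211/34992000000, spread=125774941/58320000000

Answer: 1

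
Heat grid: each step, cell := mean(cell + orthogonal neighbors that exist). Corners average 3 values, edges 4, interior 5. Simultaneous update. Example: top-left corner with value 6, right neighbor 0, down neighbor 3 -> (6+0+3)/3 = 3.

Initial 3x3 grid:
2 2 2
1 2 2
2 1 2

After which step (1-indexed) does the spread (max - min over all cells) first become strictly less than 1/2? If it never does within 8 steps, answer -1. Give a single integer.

Step 1: max=2, min=4/3, spread=2/3
Step 2: max=2, min=127/80, spread=33/80
  -> spread < 1/2 first at step 2
Step 3: max=169/90, min=1723/1080, spread=61/216
Step 4: max=5039/2700, min=108161/64800, spread=511/2592
Step 5: max=65599/36000, min=6546067/3888000, spread=4309/31104
Step 6: max=8788763/4860000, min=399176249/233280000, spread=36295/373248
Step 7: max=2088664169/1166400000, min=24108429403/13996800000, spread=305773/4478976
Step 8: max=20785424503/11664000000, min=1456301329841/839808000000, spread=2575951/53747712

Answer: 2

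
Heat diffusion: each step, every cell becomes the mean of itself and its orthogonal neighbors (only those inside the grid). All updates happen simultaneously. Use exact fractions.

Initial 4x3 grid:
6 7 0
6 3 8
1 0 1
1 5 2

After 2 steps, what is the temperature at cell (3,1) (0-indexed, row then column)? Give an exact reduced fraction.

Answer: 9/4

Derivation:
Step 1: cell (3,1) = 2
Step 2: cell (3,1) = 9/4
Full grid after step 2:
  43/9 151/30 4
  257/60 89/25 311/80
  31/12 271/100 125/48
  19/9 9/4 89/36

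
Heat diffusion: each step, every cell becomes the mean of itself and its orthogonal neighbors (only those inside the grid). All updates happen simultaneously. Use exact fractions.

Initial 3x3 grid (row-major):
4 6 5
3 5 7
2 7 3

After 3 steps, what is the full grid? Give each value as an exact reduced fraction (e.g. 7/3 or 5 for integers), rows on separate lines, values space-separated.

Answer: 4993/1080 17563/3600 242/45
31001/7200 9883/2000 2311/450
3157/720 66377/14400 11101/2160

Derivation:
After step 1:
  13/3 5 6
  7/2 28/5 5
  4 17/4 17/3
After step 2:
  77/18 157/30 16/3
  523/120 467/100 167/30
  47/12 1171/240 179/36
After step 3:
  4993/1080 17563/3600 242/45
  31001/7200 9883/2000 2311/450
  3157/720 66377/14400 11101/2160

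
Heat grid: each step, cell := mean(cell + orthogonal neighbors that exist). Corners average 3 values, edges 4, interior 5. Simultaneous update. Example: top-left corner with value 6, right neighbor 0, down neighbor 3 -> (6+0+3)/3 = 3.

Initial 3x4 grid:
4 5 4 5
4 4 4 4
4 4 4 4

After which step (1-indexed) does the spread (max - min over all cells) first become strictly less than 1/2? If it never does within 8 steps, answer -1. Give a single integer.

Answer: 2

Derivation:
Step 1: max=9/2, min=4, spread=1/2
Step 2: max=157/36, min=4, spread=13/36
  -> spread < 1/2 first at step 2
Step 3: max=30857/7200, min=807/200, spread=361/1440
Step 4: max=550369/129600, min=21961/5400, spread=4661/25920
Step 5: max=27318863/6480000, min=8836621/2160000, spread=809/6480
Step 6: max=1960330399/466560000, min=79795301/19440000, spread=1809727/18662400
Step 7: max=117218847941/27993600000, min=600400573/145800000, spread=77677517/1119744000
Step 8: max=7020362394319/1679616000000, min=48115066451/11664000000, spread=734342603/13436928000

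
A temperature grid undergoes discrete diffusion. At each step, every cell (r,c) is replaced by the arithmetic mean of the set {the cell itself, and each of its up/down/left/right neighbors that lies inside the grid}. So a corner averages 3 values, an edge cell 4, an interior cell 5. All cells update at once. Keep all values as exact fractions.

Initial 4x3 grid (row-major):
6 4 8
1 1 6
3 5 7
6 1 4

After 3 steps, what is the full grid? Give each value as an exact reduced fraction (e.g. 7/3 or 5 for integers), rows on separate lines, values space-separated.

After step 1:
  11/3 19/4 6
  11/4 17/5 11/2
  15/4 17/5 11/2
  10/3 4 4
After step 2:
  67/18 1069/240 65/12
  407/120 99/25 51/10
  397/120 401/100 23/5
  133/36 221/60 9/2
After step 3:
  8329/2160 63191/14400 3593/720
  809/225 25099/6000 5723/1200
  3241/900 11737/3000 1821/400
  3847/1080 14299/3600 767/180

Answer: 8329/2160 63191/14400 3593/720
809/225 25099/6000 5723/1200
3241/900 11737/3000 1821/400
3847/1080 14299/3600 767/180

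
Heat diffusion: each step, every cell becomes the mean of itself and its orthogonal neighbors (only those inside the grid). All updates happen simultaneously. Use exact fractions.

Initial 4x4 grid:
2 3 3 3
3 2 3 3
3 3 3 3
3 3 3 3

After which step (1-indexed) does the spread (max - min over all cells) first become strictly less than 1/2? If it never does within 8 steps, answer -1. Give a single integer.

Step 1: max=3, min=5/2, spread=1/2
Step 2: max=3, min=23/9, spread=4/9
  -> spread < 1/2 first at step 2
Step 3: max=3, min=1447/540, spread=173/540
Step 4: max=1787/600, min=10909/4050, spread=4613/16200
Step 5: max=53531/18000, min=665807/243000, spread=113723/486000
Step 6: max=319477/108000, min=20119931/7290000, spread=2889533/14580000
Step 7: max=9556717/3240000, min=304381063/109350000, spread=72632543/437400000
Step 8: max=1428002657/486000000, min=18361305743/6561000000, spread=1833460253/13122000000

Answer: 2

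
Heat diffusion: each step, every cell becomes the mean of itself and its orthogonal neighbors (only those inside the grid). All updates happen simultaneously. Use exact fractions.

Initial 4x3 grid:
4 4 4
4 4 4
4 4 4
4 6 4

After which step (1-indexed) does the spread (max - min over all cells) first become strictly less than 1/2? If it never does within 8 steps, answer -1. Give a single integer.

Step 1: max=14/3, min=4, spread=2/3
Step 2: max=547/120, min=4, spread=67/120
Step 3: max=4757/1080, min=4, spread=437/1080
  -> spread < 1/2 first at step 3
Step 4: max=1885531/432000, min=2009/500, spread=29951/86400
Step 5: max=16767821/3888000, min=13658/3375, spread=206761/777600
Step 6: max=6676995571/1555200000, min=10965671/2700000, spread=14430763/62208000
Step 7: max=398355741689/93312000000, min=881652727/216000000, spread=139854109/746496000
Step 8: max=23817351890251/5598720000000, min=79611228977/19440000000, spread=7114543559/44789760000

Answer: 3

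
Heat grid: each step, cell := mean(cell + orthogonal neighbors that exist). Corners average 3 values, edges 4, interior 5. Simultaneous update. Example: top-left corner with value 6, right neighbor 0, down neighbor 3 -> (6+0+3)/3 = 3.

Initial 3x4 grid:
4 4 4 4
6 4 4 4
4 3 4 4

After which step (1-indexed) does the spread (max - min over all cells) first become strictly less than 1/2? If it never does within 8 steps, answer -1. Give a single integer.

Answer: 3

Derivation:
Step 1: max=14/3, min=15/4, spread=11/12
Step 2: max=177/40, min=31/8, spread=11/20
Step 3: max=4691/1080, min=283/72, spread=223/540
  -> spread < 1/2 first at step 3
Step 4: max=276307/64800, min=42677/10800, spread=4049/12960
Step 5: max=16441193/3888000, min=1285619/324000, spread=202753/777600
Step 6: max=978712207/233280000, min=19386559/4860000, spread=385259/1866240
Step 7: max=58429412813/13996800000, min=1167776981/291600000, spread=95044709/559872000
Step 8: max=3490898610967/839808000000, min=70327966429/17496000000, spread=921249779/6718464000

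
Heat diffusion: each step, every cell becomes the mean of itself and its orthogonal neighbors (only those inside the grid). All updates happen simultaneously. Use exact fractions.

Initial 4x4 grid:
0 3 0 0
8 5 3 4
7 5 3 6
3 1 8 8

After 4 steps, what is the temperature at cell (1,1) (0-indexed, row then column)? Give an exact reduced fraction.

Step 1: cell (1,1) = 24/5
Step 2: cell (1,1) = 19/5
Step 3: cell (1,1) = 23887/6000
Step 4: cell (1,1) = 5489/1440
Full grid after step 4:
  9559/2592 363509/108000 12409/4320 45947/16200
  900283/216000 5489/1440 163493/45000 75449/21600
  961627/216000 811/180 798383/180000 99089/21600
  7537/1620 1007917/216000 215281/43200 328037/64800

Answer: 5489/1440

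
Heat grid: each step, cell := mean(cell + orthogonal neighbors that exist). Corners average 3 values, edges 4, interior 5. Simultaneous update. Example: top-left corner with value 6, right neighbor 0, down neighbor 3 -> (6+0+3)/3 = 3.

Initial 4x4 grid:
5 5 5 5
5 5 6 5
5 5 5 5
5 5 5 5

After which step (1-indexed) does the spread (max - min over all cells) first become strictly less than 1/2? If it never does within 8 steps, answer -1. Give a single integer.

Answer: 1

Derivation:
Step 1: max=21/4, min=5, spread=1/4
  -> spread < 1/2 first at step 1
Step 2: max=261/50, min=5, spread=11/50
Step 3: max=12367/2400, min=5, spread=367/2400
Step 4: max=55571/10800, min=3013/600, spread=1337/10800
Step 5: max=1661669/324000, min=90469/18000, spread=33227/324000
Step 6: max=49814327/9720000, min=544049/108000, spread=849917/9720000
Step 7: max=1491714347/291600000, min=8168533/1620000, spread=21378407/291600000
Step 8: max=44706462371/8748000000, min=2453688343/486000000, spread=540072197/8748000000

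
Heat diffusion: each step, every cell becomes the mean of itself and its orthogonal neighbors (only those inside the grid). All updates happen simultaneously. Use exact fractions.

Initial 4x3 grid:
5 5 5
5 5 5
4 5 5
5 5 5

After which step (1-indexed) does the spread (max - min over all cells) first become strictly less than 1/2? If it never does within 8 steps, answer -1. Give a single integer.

Answer: 1

Derivation:
Step 1: max=5, min=14/3, spread=1/3
  -> spread < 1/2 first at step 1
Step 2: max=5, min=569/120, spread=31/120
Step 3: max=5, min=5189/1080, spread=211/1080
Step 4: max=8953/1800, min=523103/108000, spread=14077/108000
Step 5: max=536317/108000, min=4719593/972000, spread=5363/48600
Step 6: max=297131/60000, min=142059191/29160000, spread=93859/1166400
Step 7: max=480663533/97200000, min=8537725519/1749600000, spread=4568723/69984000
Step 8: max=14398381111/2916000000, min=513099564371/104976000000, spread=8387449/167961600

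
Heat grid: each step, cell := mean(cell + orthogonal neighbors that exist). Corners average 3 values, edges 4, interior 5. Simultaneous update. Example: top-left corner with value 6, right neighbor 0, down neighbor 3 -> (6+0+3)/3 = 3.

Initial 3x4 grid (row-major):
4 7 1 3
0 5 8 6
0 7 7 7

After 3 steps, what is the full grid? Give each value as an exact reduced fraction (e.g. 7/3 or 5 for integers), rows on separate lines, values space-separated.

After step 1:
  11/3 17/4 19/4 10/3
  9/4 27/5 27/5 6
  7/3 19/4 29/4 20/3
After step 2:
  61/18 271/60 133/30 169/36
  273/80 441/100 144/25 107/20
  28/9 74/15 361/60 239/36
After step 3:
  8149/2160 7537/1800 2183/450 1303/270
  5729/1600 9213/2000 2597/500 6733/1200
  8249/2160 1039/225 10507/1800 3241/540

Answer: 8149/2160 7537/1800 2183/450 1303/270
5729/1600 9213/2000 2597/500 6733/1200
8249/2160 1039/225 10507/1800 3241/540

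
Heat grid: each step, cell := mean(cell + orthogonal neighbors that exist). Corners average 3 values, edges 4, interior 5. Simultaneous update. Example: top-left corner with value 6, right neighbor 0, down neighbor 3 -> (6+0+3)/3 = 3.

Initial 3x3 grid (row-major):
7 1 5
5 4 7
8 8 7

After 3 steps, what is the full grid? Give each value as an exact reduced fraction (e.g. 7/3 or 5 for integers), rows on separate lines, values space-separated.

After step 1:
  13/3 17/4 13/3
  6 5 23/4
  7 27/4 22/3
After step 2:
  175/36 215/48 43/9
  67/12 111/20 269/48
  79/12 313/48 119/18
After step 3:
  2149/432 14161/2880 535/108
  254/45 2219/400 16231/2880
  299/48 18191/2880 1349/216

Answer: 2149/432 14161/2880 535/108
254/45 2219/400 16231/2880
299/48 18191/2880 1349/216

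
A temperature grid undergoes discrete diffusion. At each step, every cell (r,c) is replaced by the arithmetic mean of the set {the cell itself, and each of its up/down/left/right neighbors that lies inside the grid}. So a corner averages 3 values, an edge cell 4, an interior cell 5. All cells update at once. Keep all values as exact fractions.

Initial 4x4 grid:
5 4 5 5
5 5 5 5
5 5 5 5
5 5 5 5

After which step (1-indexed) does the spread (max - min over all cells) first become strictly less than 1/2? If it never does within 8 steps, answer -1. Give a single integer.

Answer: 1

Derivation:
Step 1: max=5, min=14/3, spread=1/3
  -> spread < 1/2 first at step 1
Step 2: max=5, min=569/120, spread=31/120
Step 3: max=5, min=5189/1080, spread=211/1080
Step 4: max=5, min=523157/108000, spread=16843/108000
Step 5: max=44921/9000, min=4721357/972000, spread=130111/972000
Step 6: max=2692841/540000, min=142157633/29160000, spread=3255781/29160000
Step 7: max=2688893/540000, min=4273646309/874800000, spread=82360351/874800000
Step 8: max=483493559/97200000, min=128468683109/26244000000, spread=2074577821/26244000000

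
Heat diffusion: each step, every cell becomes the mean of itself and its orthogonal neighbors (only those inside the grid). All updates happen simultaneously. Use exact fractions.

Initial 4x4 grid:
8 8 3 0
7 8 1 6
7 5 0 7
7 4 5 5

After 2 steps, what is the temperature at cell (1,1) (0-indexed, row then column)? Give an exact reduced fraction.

Answer: 569/100

Derivation:
Step 1: cell (1,1) = 29/5
Step 2: cell (1,1) = 569/100
Full grid after step 2:
  263/36 1393/240 327/80 19/6
  103/15 569/100 39/10 73/20
  31/5 519/100 4 259/60
  71/12 391/80 1081/240 41/9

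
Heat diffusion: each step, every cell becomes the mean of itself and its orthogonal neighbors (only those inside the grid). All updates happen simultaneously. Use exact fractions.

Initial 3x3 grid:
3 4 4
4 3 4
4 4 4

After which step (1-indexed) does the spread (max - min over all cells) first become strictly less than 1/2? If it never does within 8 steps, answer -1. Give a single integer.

Step 1: max=4, min=7/2, spread=1/2
Step 2: max=311/80, min=32/9, spread=239/720
  -> spread < 1/2 first at step 2
Step 3: max=1393/360, min=26473/7200, spread=1387/7200
Step 4: max=82331/21600, min=119159/32400, spread=347/2592
Step 5: max=4936057/1296000, min=7221523/1944000, spread=2921/31104
Step 6: max=294549779/77760000, min=434133731/116640000, spread=24611/373248
Step 7: max=17643909313/4665600000, min=26141912407/6998400000, spread=207329/4478976
Step 8: max=1056278073611/279936000000, min=1570771524479/419904000000, spread=1746635/53747712

Answer: 2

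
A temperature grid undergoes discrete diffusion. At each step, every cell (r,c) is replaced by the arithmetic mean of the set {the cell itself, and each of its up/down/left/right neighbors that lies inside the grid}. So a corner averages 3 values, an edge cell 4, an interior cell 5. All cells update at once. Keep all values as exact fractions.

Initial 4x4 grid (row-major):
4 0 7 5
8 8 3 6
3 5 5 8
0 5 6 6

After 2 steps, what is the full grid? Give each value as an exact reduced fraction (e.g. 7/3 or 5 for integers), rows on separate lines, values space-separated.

Answer: 29/6 173/40 203/40 61/12
371/80 263/50 101/20 471/80
1057/240 117/25 563/100 1429/240
32/9 521/120 647/120 221/36

Derivation:
After step 1:
  4 19/4 15/4 6
  23/4 24/5 29/5 11/2
  4 26/5 27/5 25/4
  8/3 4 11/2 20/3
After step 2:
  29/6 173/40 203/40 61/12
  371/80 263/50 101/20 471/80
  1057/240 117/25 563/100 1429/240
  32/9 521/120 647/120 221/36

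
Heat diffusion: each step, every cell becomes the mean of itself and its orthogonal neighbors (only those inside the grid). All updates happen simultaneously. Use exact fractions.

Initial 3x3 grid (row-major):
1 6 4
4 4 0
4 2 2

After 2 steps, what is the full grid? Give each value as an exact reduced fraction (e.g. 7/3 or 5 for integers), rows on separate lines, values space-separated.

Answer: 32/9 279/80 115/36
269/80 157/50 311/120
115/36 163/60 41/18

Derivation:
After step 1:
  11/3 15/4 10/3
  13/4 16/5 5/2
  10/3 3 4/3
After step 2:
  32/9 279/80 115/36
  269/80 157/50 311/120
  115/36 163/60 41/18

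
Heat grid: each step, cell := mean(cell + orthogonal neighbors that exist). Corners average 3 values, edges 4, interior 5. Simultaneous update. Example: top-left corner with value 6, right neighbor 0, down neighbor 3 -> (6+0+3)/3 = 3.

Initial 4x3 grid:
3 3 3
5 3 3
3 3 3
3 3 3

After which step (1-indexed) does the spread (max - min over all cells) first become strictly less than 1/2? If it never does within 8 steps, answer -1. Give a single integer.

Answer: 3

Derivation:
Step 1: max=11/3, min=3, spread=2/3
Step 2: max=211/60, min=3, spread=31/60
Step 3: max=1831/540, min=3, spread=211/540
  -> spread < 1/2 first at step 3
Step 4: max=178897/54000, min=2747/900, spread=14077/54000
Step 5: max=1598407/486000, min=165683/54000, spread=5363/24300
Step 6: max=47480809/14580000, min=92869/30000, spread=93859/583200
Step 7: max=2834674481/874800000, min=151136467/48600000, spread=4568723/34992000
Step 8: max=169244435629/52488000000, min=4555618889/1458000000, spread=8387449/83980800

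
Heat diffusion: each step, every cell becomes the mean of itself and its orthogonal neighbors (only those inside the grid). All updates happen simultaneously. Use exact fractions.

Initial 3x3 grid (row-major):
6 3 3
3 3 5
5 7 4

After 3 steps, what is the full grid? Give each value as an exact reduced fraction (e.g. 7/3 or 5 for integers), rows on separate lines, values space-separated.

After step 1:
  4 15/4 11/3
  17/4 21/5 15/4
  5 19/4 16/3
After step 2:
  4 937/240 67/18
  349/80 207/50 339/80
  14/3 1157/240 83/18
After step 3:
  184/45 56759/14400 4271/1080
  20603/4800 4293/1000 20053/4800
  277/60 65659/14400 4921/1080

Answer: 184/45 56759/14400 4271/1080
20603/4800 4293/1000 20053/4800
277/60 65659/14400 4921/1080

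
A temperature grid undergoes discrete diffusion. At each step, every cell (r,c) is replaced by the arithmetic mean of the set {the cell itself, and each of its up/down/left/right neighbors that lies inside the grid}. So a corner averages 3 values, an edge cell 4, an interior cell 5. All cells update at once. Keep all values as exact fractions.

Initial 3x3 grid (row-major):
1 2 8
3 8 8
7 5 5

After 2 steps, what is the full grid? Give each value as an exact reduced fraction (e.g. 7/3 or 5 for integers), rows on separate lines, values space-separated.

Answer: 23/6 359/80 6
339/80 141/25 489/80
16/3 449/80 13/2

Derivation:
After step 1:
  2 19/4 6
  19/4 26/5 29/4
  5 25/4 6
After step 2:
  23/6 359/80 6
  339/80 141/25 489/80
  16/3 449/80 13/2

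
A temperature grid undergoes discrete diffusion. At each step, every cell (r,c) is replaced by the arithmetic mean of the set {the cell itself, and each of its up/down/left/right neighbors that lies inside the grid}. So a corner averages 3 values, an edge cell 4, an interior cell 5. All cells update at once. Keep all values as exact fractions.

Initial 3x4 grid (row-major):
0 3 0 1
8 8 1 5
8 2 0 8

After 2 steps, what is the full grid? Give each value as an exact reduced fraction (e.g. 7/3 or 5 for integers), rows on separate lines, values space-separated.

After step 1:
  11/3 11/4 5/4 2
  6 22/5 14/5 15/4
  6 9/2 11/4 13/3
After step 2:
  149/36 181/60 11/5 7/3
  301/60 409/100 299/100 773/240
  11/2 353/80 863/240 65/18

Answer: 149/36 181/60 11/5 7/3
301/60 409/100 299/100 773/240
11/2 353/80 863/240 65/18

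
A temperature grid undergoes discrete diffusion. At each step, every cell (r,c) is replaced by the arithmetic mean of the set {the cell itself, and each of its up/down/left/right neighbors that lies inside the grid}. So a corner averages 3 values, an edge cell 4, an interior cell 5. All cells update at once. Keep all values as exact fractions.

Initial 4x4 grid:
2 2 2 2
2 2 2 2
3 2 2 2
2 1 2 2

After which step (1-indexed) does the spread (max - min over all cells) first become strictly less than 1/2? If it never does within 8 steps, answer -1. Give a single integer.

Answer: 2

Derivation:
Step 1: max=9/4, min=7/4, spread=1/2
Step 2: max=17/8, min=15/8, spread=1/4
  -> spread < 1/2 first at step 2
Step 3: max=503/240, min=457/240, spread=23/120
Step 4: max=4463/2160, min=4177/2160, spread=143/1080
Step 5: max=133193/64800, min=126007/64800, spread=3593/32400
Step 6: max=3980003/1944000, min=3795997/1944000, spread=92003/972000
Step 7: max=118957913/58320000, min=114322087/58320000, spread=2317913/29160000
Step 8: max=3557764523/1749600000, min=3440635477/1749600000, spread=58564523/874800000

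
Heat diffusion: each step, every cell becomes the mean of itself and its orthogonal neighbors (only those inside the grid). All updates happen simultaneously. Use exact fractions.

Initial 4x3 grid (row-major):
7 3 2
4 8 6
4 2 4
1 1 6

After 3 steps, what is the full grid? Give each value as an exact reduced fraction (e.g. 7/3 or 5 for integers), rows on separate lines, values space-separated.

Answer: 5063/1080 17107/3600 4853/1080
16187/3600 1637/375 8131/1800
4219/1200 11561/3000 7141/1800
539/180 22669/7200 971/270

Derivation:
After step 1:
  14/3 5 11/3
  23/4 23/5 5
  11/4 19/5 9/2
  2 5/2 11/3
After step 2:
  185/36 269/60 41/9
  533/120 483/100 533/120
  143/40 363/100 509/120
  29/12 359/120 32/9
After step 3:
  5063/1080 17107/3600 4853/1080
  16187/3600 1637/375 8131/1800
  4219/1200 11561/3000 7141/1800
  539/180 22669/7200 971/270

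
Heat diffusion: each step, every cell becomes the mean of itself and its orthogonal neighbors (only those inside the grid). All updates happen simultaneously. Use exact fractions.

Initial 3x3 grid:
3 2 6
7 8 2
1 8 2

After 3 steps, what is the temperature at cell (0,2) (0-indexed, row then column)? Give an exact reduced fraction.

Step 1: cell (0,2) = 10/3
Step 2: cell (0,2) = 151/36
Step 3: cell (0,2) = 9269/2160
Full grid after step 3:
  1649/360 64423/14400 9269/2160
  68923/14400 27901/6000 31949/7200
  5287/1080 68623/14400 3263/720

Answer: 9269/2160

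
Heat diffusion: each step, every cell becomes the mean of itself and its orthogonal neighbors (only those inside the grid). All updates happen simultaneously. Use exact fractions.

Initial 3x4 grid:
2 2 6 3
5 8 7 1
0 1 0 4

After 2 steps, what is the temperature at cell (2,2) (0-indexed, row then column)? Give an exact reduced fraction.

Answer: 679/240

Derivation:
Step 1: cell (2,2) = 3
Step 2: cell (2,2) = 679/240
Full grid after step 2:
  15/4 83/20 251/60 139/36
  267/80 39/10 81/20 263/80
  8/3 237/80 679/240 101/36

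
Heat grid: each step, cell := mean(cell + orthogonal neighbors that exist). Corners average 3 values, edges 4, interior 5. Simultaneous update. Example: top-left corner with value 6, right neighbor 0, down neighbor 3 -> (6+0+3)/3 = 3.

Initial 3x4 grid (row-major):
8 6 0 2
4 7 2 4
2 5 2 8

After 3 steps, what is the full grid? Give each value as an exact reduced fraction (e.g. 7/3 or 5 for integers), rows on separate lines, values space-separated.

Answer: 226/45 3557/800 8621/2400 151/48
69101/14400 26299/6000 2813/750 12839/3600
4829/1080 30463/7200 29113/7200 1685/432

Derivation:
After step 1:
  6 21/4 5/2 2
  21/4 24/5 3 4
  11/3 4 17/4 14/3
After step 2:
  11/2 371/80 51/16 17/6
  1183/240 223/50 371/100 41/12
  155/36 1003/240 191/48 155/36
After step 3:
  226/45 3557/800 8621/2400 151/48
  69101/14400 26299/6000 2813/750 12839/3600
  4829/1080 30463/7200 29113/7200 1685/432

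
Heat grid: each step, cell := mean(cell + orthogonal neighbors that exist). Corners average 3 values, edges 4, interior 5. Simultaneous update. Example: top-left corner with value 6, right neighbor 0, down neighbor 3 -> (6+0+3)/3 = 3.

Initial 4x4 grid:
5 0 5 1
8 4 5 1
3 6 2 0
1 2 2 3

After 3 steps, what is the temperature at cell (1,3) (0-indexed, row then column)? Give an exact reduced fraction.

Answer: 3457/1440

Derivation:
Step 1: cell (1,3) = 7/4
Step 2: cell (1,3) = 539/240
Step 3: cell (1,3) = 3457/1440
Full grid after step 3:
  9131/2160 27089/7200 4381/1440 2707/1080
  3733/900 22961/6000 9019/3000 3457/1440
  113/30 3333/1000 16627/6000 15733/7200
  1129/360 47/16 8579/3600 893/432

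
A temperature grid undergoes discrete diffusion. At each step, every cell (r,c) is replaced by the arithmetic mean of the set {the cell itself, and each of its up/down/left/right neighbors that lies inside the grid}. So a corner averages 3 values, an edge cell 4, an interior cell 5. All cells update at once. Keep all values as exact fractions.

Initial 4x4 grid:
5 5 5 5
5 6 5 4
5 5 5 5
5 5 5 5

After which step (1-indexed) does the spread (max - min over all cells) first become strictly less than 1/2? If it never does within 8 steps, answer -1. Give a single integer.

Answer: 2

Derivation:
Step 1: max=21/4, min=14/3, spread=7/12
Step 2: max=259/50, min=115/24, spread=233/600
  -> spread < 1/2 first at step 2
Step 3: max=12343/2400, min=2099/432, spread=6137/21600
Step 4: max=55379/10800, min=317437/64800, spread=14837/64800
Step 5: max=330817/64800, min=7978459/1620000, spread=48661/270000
Step 6: max=49491893/9720000, min=96108043/19440000, spread=35503/240000
Step 7: max=1480649627/291600000, min=7226763343/1458000000, spread=7353533/60750000
Step 8: max=44328706229/8748000000, min=434557179269/87480000000, spread=2909961007/29160000000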